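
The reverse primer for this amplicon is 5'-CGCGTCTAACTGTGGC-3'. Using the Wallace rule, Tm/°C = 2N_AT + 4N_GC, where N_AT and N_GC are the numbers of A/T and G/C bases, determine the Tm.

Counting bases: G=5, A=2, T=4, C=5
So N_AT = 6 and N_GC = 10.
Tm = 2×6 + 4×10 = 52°C

52°C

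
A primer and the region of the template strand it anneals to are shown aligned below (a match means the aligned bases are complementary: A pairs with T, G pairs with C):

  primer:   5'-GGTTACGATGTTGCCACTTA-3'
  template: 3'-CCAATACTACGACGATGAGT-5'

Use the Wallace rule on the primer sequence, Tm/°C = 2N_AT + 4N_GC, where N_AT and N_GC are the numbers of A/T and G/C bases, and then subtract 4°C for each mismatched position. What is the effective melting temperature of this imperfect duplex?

42°C

Primer base counts: A=4, T=7, G=5, C=4 → A+T=11, G+C=9
Perfect-match Tm = 2(11) + 4(9) = 22 + 36 = 58°C
Mismatches (positions where the bases are not complementary): 4 (at positions 6, 11, 15, 19)
Effective Tm = 58 − 4×4 = 58 − 16 = 42°C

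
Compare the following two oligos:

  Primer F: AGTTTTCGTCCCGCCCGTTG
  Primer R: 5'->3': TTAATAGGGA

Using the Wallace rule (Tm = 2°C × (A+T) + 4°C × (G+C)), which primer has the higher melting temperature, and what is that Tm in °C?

Primer F: A+T=8, G+C=12 → Tm = 2(8)+4(12) = 64°C
Primer R: A+T=7, G+C=3 → Tm = 2(7)+4(3) = 26°C
64°C vs 26°C → primer F is higher.

Primer F, 64°C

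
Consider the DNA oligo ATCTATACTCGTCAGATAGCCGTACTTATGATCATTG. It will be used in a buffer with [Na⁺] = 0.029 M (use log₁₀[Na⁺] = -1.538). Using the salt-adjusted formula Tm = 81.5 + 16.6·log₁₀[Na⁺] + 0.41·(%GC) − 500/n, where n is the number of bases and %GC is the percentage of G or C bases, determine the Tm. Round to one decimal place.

58.0°C

Length n = 37. C=8, G=6, A=10, T=13
G+C = 14, so %GC = 14/37 × 100 = 37.838%
Salt term: 16.6 × (-1.538) = -25.531
GC term: 0.41 × 37.838 = 15.514; length term: −500/37 = −13.514
Tm = 81.5 + (-25.531) + 15.514 − 13.514 = 57.969 → 58.0°C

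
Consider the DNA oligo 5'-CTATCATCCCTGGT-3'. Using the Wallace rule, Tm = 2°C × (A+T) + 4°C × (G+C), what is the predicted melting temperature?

G=2, C=5, T=5, A=2
So N_AT = 7 and N_GC = 7.
Tm = 4·7 + 2·7 = 28 + 14 = 42°C

42°C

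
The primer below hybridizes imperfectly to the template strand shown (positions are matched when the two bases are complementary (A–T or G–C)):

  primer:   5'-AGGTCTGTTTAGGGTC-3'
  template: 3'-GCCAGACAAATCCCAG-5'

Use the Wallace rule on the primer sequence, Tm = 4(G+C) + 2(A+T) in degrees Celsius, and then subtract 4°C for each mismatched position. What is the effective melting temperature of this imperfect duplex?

Primer base counts: A=2, T=6, G=6, C=2 → A+T=8, G+C=8
Perfect-match Tm = 2(8) + 4(8) = 16 + 32 = 48°C
Mismatches (positions where the bases are not complementary): 1 (at position 1)
Effective Tm = 48 − 1×4 = 48 − 4 = 44°C

44°C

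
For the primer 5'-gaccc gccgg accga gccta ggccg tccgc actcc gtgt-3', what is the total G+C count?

Scanning the sequence gives C=17, A=5, G=12, T=5.
G+C = 12 + 17 = 29

29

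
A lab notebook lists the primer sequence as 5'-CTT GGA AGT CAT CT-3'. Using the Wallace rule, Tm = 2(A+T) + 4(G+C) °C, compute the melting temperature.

T=5, G=3, A=3, C=3
A+T = 8, G+C = 6
Tm = 2(8) + 4(6) = 16 + 24 = 40°C

40°C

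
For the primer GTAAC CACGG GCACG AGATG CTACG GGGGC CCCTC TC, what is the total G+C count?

A=7, C=13, T=5, G=12
Total G or C: 12 + 13 = 25

25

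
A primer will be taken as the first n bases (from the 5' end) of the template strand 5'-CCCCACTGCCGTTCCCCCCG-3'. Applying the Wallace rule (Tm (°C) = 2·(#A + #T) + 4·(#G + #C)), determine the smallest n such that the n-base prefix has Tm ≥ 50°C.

First 14 bases: CCCCACTGCCGTTC → Tm = 48°C (< 50°C)
First 15 bases: CCCCACTGCCGTTCC → Tm = 52°C (≥ 50°C)
Each additional base adds 2°C (A/T) or 4°C (G/C), so Tm is non-decreasing in n; n = 15 is the first length to reach 50°C.

n = 15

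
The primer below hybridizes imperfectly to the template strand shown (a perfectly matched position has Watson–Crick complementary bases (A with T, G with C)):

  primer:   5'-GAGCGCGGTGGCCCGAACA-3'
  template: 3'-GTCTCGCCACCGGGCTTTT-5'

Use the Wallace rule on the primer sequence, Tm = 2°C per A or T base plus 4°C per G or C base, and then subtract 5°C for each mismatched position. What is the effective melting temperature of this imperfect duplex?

51°C

Primer base counts: A=4, T=1, G=8, C=6 → A+T=5, G+C=14
Perfect-match Tm = 2(5) + 4(14) = 10 + 56 = 66°C
Mismatches (positions where the bases are not complementary): 3 (at positions 1, 4, 18)
Effective Tm = 66 − 3×5 = 66 − 15 = 51°C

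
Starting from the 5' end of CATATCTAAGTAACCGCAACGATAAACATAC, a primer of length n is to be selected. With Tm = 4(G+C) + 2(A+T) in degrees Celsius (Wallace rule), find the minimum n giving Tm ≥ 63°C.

First 22 bases: CATATCTAAGTAACCGCAACGA → Tm = 62°C (< 63°C)
First 23 bases: CATATCTAAGTAACCGCAACGAT → Tm = 64°C (≥ 63°C)
Since every base adds ≥2°C, Tm only increases with n, so the threshold is first crossed at n = 23.

n = 23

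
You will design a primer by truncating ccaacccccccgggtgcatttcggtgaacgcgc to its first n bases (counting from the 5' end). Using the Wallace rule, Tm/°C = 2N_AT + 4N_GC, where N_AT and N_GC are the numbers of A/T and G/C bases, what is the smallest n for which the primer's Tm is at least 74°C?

First 21 bases: CCAACCCCCCCGGGTGCATTT → Tm = 70°C (< 74°C)
First 22 bases: CCAACCCCCCCGGGTGCATTTC → Tm = 74°C (≥ 74°C)
Since every base adds ≥2°C, Tm only increases with n, so the threshold is first crossed at n = 22.

n = 22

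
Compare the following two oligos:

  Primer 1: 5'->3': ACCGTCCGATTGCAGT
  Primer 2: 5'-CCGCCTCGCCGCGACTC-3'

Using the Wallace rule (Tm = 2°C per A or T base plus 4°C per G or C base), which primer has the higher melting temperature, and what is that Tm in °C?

Primer 2, 62°C

Primer 1: A+T=7, G+C=9 → Tm = 2(7)+4(9) = 50°C
Primer 2: A+T=3, G+C=14 → Tm = 2(3)+4(14) = 62°C
50°C vs 62°C → primer 2 is higher.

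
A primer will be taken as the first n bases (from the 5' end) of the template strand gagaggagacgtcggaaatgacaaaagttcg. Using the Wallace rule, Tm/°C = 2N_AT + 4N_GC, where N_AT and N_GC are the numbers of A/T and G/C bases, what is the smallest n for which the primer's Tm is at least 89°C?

n = 31

First 30 bases: GAGAGGAGACGTCGGAAATGACAAAAGTTC → Tm = 88°C (< 89°C)
First 31 bases: GAGAGGAGACGTCGGAAATGACAAAAGTTCG → Tm = 92°C (≥ 89°C)
Since every base adds ≥2°C, Tm only increases with n, so the threshold is first crossed at n = 31.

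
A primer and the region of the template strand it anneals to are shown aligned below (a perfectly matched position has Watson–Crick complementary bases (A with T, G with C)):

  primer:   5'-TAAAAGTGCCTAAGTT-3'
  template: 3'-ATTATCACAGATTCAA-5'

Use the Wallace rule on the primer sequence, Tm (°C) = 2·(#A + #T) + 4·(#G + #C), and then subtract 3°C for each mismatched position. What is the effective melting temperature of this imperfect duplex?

Primer base counts: A=6, T=5, G=3, C=2 → A+T=11, G+C=5
Perfect-match Tm = 2(11) + 4(5) = 22 + 20 = 42°C
Mismatches (positions where the bases are not complementary): 2 (at positions 4, 9)
Effective Tm = 42 − 2×3 = 42 − 6 = 36°C

36°C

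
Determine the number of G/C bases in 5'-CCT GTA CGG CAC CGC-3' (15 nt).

Base counts: A=2, G=4, T=2, C=7
G+C = 4 + 7 = 11

11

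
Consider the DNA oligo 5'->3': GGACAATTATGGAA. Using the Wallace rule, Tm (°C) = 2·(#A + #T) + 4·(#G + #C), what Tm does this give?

38°C

Counting bases: C=1, A=6, G=4, T=3
A+T = 9, G+C = 5
Tm = 2(9) + 4(5) = 18 + 20 = 38°C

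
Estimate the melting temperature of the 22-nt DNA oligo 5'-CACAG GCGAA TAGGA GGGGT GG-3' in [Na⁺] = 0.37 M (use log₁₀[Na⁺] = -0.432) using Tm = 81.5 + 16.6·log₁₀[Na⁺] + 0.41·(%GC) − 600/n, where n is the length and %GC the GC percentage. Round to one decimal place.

Length n = 22. T=2, G=11, C=3, A=6
G+C = 14, so %GC = 14/22 × 100 = 63.636%
Salt term: 16.6 × (-0.432) = -7.171
GC term: 0.41 × 63.636 = 26.091; length term: −600/22 = −27.273
Tm = 81.5 + (-7.171) + 26.091 − 27.273 = 73.147 → 73.1°C

73.1°C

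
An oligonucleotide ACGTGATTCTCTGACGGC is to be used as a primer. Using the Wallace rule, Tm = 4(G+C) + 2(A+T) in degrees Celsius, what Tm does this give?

Counting bases: G=5, A=3, T=5, C=5
A+T = 8, G+C = 10
Tm = 2(8) + 4(10) = 16 + 40 = 56°C

56°C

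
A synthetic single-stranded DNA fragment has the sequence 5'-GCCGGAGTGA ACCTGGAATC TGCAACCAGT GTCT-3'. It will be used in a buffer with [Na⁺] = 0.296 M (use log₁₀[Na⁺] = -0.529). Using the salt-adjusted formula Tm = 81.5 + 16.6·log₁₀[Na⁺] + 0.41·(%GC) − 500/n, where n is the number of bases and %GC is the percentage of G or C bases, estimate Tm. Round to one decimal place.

80.9°C

Length n = 34. Counting bases: A=8, T=7, G=10, C=9
G+C = 19, so %GC = 19/34 × 100 = 55.882%
Salt term: 16.6 × (-0.529) = -8.781
GC term: 0.41 × 55.882 = 22.912; length term: −500/34 = −14.706
Tm = 81.5 + (-8.781) + 22.912 − 14.706 = 80.925 → 80.9°C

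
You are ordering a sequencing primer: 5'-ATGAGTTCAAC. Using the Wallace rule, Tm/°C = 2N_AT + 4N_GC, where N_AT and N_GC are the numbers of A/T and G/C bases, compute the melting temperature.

30°C

Base counts: C=2, G=2, T=3, A=4
So N_AT = 7 and N_GC = 4.
Tm = 2(7) + 4(4) = 14 + 16 = 30°C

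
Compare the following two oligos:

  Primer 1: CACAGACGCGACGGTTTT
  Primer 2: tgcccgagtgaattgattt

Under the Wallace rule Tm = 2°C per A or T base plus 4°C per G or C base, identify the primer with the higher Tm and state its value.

Primer 1, 56°C

Primer 1: A+T=8, G+C=10 → Tm = 2(8)+4(10) = 56°C
Primer 2: A+T=11, G+C=8 → Tm = 2(11)+4(8) = 54°C
56°C vs 54°C → primer 1 is higher.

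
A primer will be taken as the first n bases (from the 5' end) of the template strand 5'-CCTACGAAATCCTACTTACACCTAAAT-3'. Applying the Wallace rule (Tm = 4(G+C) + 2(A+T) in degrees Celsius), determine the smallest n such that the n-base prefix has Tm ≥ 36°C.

n = 12

First 11 bases: CCTACGAAATC → Tm = 32°C (< 36°C)
First 12 bases: CCTACGAAATCC → Tm = 36°C (≥ 36°C)
Since every base adds ≥2°C, Tm only increases with n, so the threshold is first crossed at n = 12.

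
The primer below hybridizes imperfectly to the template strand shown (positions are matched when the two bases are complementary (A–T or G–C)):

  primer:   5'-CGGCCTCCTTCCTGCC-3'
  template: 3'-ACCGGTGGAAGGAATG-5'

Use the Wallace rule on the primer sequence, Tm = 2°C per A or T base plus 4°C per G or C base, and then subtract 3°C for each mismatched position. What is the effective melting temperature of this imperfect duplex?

Primer base counts: A=0, T=4, G=3, C=9 → A+T=4, G+C=12
Perfect-match Tm = 2(4) + 4(12) = 8 + 48 = 56°C
Mismatches (positions where the bases are not complementary): 4 (at positions 1, 6, 14, 15)
Effective Tm = 56 − 4×3 = 56 − 12 = 44°C

44°C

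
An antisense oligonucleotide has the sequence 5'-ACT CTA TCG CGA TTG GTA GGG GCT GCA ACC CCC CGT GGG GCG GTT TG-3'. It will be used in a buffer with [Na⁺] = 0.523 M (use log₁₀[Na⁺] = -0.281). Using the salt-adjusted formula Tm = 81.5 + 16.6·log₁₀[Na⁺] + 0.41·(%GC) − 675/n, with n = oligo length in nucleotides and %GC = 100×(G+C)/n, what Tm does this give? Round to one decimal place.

88.6°C

Length n = 47. Base counts: T=11, A=6, G=17, C=13
G+C = 30, so %GC = 30/47 × 100 = 63.83%
Salt term: 16.6 × (-0.281) = -4.665
GC term: 0.41 × 63.83 = 26.17; length term: −675/47 = −14.362
Tm = 81.5 + (-4.665) + 26.17 − 14.362 = 88.643 → 88.6°C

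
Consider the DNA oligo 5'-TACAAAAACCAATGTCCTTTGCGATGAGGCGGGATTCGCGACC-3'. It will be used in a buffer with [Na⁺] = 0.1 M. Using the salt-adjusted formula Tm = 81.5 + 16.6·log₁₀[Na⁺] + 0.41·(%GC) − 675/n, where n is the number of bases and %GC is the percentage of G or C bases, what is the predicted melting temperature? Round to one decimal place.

Length n = 43. Base counts: G=11, T=9, C=11, A=12
G+C = 22, so %GC = 22/43 × 100 = 51.163%
Salt term: 16.6 × (-1) = -16.6
GC term: 0.41 × 51.163 = 20.977; length term: −675/43 = −15.698
Tm = 81.5 + (-16.6) + 20.977 − 15.698 = 70.179 → 70.2°C

70.2°C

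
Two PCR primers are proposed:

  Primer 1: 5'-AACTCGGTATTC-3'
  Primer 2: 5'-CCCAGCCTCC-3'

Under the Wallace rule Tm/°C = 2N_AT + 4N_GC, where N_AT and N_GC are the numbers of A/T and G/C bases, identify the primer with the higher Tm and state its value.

Primer 2, 36°C

Primer 1: A+T=7, G+C=5 → Tm = 2(7)+4(5) = 34°C
Primer 2: A+T=2, G+C=8 → Tm = 2(2)+4(8) = 36°C
34°C vs 36°C → primer 2 is higher.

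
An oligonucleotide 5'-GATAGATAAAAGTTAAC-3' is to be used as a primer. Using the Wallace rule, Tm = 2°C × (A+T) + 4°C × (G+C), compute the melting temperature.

42°C

Scanning the sequence gives T=4, G=3, A=9, C=1.
A+T = 13, G+C = 4
Tm = 2×13 + 4×4 = 42°C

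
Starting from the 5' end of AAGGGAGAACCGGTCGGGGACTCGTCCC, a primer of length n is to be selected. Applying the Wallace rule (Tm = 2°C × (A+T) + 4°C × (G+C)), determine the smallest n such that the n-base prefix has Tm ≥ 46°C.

n = 15

First 14 bases: AAGGGAGAACCGGT → Tm = 44°C (< 46°C)
First 15 bases: AAGGGAGAACCGGTC → Tm = 48°C (≥ 46°C)
Each additional base adds 2°C (A/T) or 4°C (G/C), so Tm is non-decreasing in n; n = 15 is the first length to reach 46°C.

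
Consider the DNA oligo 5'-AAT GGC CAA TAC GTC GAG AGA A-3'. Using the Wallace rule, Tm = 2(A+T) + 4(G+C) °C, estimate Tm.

Counting bases: A=9, T=3, G=6, C=4
A+T = 12, G+C = 10
Tm = 4·10 + 2·12 = 40 + 24 = 64°C

64°C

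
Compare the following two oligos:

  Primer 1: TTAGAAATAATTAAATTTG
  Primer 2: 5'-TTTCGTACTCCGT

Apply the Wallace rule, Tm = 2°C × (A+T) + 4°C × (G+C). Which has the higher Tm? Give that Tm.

Primer 1, 42°C

Primer 1: A+T=17, G+C=2 → Tm = 2(17)+4(2) = 42°C
Primer 2: A+T=7, G+C=6 → Tm = 2(7)+4(6) = 38°C
42°C vs 38°C → primer 1 is higher.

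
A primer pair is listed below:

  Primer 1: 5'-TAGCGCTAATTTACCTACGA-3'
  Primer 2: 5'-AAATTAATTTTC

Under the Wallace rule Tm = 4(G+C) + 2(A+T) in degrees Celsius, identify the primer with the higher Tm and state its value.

Primer 1: A+T=12, G+C=8 → Tm = 2(12)+4(8) = 56°C
Primer 2: A+T=11, G+C=1 → Tm = 2(11)+4(1) = 26°C
56°C vs 26°C → primer 1 is higher.

Primer 1, 56°C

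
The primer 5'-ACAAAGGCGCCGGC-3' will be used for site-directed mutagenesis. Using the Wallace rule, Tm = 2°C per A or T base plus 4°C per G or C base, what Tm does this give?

48°C

Base counts: C=5, T=0, A=4, G=5
A+T = 4, G+C = 10
Tm = 2(4) + 4(10) = 8 + 40 = 48°C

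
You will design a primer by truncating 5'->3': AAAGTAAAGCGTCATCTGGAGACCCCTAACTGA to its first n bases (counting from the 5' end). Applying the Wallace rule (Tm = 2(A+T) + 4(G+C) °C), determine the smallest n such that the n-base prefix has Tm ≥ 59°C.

n = 21

First 20 bases: AAAGTAAAGCGTCATCTGGA → Tm = 56°C (< 59°C)
First 21 bases: AAAGTAAAGCGTCATCTGGAG → Tm = 60°C (≥ 59°C)
Since every base adds ≥2°C, Tm only increases with n, so the threshold is first crossed at n = 21.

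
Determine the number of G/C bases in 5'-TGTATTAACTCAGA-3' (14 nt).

4

A=5, T=5, C=2, G=2
G+C = 2 + 2 = 4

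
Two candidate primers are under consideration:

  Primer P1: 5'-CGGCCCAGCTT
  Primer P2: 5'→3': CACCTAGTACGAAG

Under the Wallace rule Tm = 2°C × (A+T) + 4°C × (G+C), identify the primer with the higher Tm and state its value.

Primer P2, 42°C

Primer P1: A+T=3, G+C=8 → Tm = 2(3)+4(8) = 38°C
Primer P2: A+T=7, G+C=7 → Tm = 2(7)+4(7) = 42°C
38°C vs 42°C → primer P2 is higher.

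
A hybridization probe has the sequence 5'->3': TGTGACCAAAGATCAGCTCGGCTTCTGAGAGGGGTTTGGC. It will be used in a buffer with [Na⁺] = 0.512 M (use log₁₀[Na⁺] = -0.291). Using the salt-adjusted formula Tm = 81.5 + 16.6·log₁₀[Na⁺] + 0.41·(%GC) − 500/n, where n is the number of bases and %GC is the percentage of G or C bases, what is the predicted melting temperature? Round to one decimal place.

86.7°C

Length n = 40. C=8, T=10, G=14, A=8
G+C = 22, so %GC = 22/40 × 100 = 55%
Salt term: 16.6 × (-0.291) = -4.831
GC term: 0.41 × 55 = 22.55; length term: −500/40 = −12.5
Tm = 81.5 + (-4.831) + 22.55 − 12.5 = 86.719 → 86.7°C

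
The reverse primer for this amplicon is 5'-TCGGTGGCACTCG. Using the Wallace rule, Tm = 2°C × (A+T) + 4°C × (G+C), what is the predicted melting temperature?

44°C

T=3, A=1, G=5, C=4
A+T = 4, G+C = 9
Tm = 2(4) + 4(9) = 8 + 36 = 44°C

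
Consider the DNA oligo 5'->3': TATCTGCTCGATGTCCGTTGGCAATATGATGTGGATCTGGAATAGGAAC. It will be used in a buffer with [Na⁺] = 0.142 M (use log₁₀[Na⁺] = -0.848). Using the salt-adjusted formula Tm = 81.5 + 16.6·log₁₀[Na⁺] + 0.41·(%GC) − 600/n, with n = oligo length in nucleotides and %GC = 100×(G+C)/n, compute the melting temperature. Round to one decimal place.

Length n = 49. Base counts: A=12, C=8, G=14, T=15
G+C = 22, so %GC = 22/49 × 100 = 44.898%
Salt term: 16.6 × (-0.848) = -14.077
GC term: 0.41 × 44.898 = 18.408; length term: −600/49 = −12.245
Tm = 81.5 + (-14.077) + 18.408 − 12.245 = 73.586 → 73.6°C

73.6°C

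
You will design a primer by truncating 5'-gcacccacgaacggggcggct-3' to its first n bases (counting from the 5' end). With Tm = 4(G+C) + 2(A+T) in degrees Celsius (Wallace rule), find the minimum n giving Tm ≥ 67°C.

n = 19

First 18 bases: GCACCCACGAACGGGGCG → Tm = 64°C (< 67°C)
First 19 bases: GCACCCACGAACGGGGCGG → Tm = 68°C (≥ 67°C)
Since every base adds ≥2°C, Tm only increases with n, so the threshold is first crossed at n = 19.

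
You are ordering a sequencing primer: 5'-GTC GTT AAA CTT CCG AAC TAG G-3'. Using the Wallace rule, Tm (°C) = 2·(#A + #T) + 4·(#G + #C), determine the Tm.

64°C

A=6, G=5, C=5, T=6
So N_AT = 12 and N_GC = 10.
Tm = 4·10 + 2·12 = 40 + 24 = 64°C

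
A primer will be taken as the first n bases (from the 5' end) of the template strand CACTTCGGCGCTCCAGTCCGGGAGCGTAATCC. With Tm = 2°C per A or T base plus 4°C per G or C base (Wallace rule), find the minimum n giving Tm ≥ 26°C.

n = 8

First 7 bases: CACTTCG → Tm = 22°C (< 26°C)
First 8 bases: CACTTCGG → Tm = 26°C (≥ 26°C)
Since every base adds ≥2°C, Tm only increases with n, so the threshold is first crossed at n = 8.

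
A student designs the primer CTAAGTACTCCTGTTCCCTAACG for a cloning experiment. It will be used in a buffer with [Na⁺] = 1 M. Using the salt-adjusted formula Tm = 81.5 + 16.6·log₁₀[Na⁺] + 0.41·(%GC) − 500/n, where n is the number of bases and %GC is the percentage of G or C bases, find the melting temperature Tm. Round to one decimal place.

79.4°C

Length n = 23. Counting bases: A=5, G=3, T=7, C=8
G+C = 11, so %GC = 11/23 × 100 = 47.826%
Salt term: 16.6 × (0) = 0
GC term: 0.41 × 47.826 = 19.609; length term: −500/23 = −21.739
Tm = 81.5 + (0) + 19.609 − 21.739 = 79.37 → 79.4°C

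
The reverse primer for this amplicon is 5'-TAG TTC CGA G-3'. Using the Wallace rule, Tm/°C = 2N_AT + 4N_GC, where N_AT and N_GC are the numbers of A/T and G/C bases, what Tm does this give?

Scanning the sequence gives A=2, C=2, T=3, G=3.
So N_AT = 5 and N_GC = 5.
Tm = 2(5) + 4(5) = 10 + 20 = 30°C

30°C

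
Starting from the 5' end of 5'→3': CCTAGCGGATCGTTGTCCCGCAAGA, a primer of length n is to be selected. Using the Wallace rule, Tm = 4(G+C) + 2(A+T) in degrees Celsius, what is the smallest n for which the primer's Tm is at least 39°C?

n = 12

First 11 bases: CCTAGCGGATC → Tm = 36°C (< 39°C)
First 12 bases: CCTAGCGGATCG → Tm = 40°C (≥ 39°C)
Since every base adds ≥2°C, Tm only increases with n, so the threshold is first crossed at n = 12.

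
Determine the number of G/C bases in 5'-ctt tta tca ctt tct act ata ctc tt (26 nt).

7

Counting bases: G=0, A=5, T=14, C=7
G+C = 0 + 7 = 7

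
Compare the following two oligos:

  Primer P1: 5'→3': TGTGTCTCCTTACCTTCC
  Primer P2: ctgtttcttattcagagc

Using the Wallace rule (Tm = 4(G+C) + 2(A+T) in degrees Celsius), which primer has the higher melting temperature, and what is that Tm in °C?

Primer P1, 54°C

Primer P1: A+T=9, G+C=9 → Tm = 2(9)+4(9) = 54°C
Primer P2: A+T=11, G+C=7 → Tm = 2(11)+4(7) = 50°C
54°C vs 50°C → primer P1 is higher.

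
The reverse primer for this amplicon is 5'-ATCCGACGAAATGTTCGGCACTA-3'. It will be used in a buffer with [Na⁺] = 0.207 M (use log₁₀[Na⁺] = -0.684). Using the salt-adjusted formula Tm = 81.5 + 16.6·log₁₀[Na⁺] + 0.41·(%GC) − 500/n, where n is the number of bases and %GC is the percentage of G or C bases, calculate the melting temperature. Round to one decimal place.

Length n = 23. Scanning the sequence gives C=6, T=5, G=5, A=7.
G+C = 11, so %GC = 11/23 × 100 = 47.826%
Salt term: 16.6 × (-0.684) = -11.354
GC term: 0.41 × 47.826 = 19.609; length term: −500/23 = −21.739
Tm = 81.5 + (-11.354) + 19.609 − 21.739 = 68.016 → 68.0°C

68.0°C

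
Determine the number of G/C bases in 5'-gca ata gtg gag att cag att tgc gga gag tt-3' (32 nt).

14

Counting bases: G=11, A=9, T=9, C=3
Total G or C: 11 + 3 = 14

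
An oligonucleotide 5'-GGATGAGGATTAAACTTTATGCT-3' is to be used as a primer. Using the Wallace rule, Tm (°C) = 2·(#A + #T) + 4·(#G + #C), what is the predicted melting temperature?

Scanning the sequence gives C=2, A=7, G=6, T=8.
So N_AT = 15 and N_GC = 8.
Tm = 2×15 + 4×8 = 62°C

62°C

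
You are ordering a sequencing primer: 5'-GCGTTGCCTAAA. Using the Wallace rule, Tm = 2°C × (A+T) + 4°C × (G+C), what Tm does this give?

Base counts: T=3, G=3, A=3, C=3
A+T = 6, G+C = 6
Tm = 4·6 + 2·6 = 24 + 12 = 36°C

36°C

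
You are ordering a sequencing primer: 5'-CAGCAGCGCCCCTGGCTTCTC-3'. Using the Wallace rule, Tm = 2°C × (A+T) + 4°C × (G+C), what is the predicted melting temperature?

Scanning the sequence gives A=2, C=10, G=5, T=4.
So N_AT = 6 and N_GC = 15.
Tm = 4·15 + 2·6 = 60 + 12 = 72°C

72°C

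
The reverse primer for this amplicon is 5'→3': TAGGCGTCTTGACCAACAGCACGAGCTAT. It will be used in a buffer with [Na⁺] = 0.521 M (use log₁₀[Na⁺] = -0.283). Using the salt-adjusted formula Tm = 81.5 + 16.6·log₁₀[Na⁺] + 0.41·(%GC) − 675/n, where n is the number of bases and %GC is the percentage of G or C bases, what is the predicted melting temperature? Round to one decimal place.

74.7°C

Length n = 29. A=8, C=8, G=7, T=6
G+C = 15, so %GC = 15/29 × 100 = 51.724%
Salt term: 16.6 × (-0.283) = -4.698
GC term: 0.41 × 51.724 = 21.207; length term: −675/29 = −23.276
Tm = 81.5 + (-4.698) + 21.207 − 23.276 = 74.733 → 74.7°C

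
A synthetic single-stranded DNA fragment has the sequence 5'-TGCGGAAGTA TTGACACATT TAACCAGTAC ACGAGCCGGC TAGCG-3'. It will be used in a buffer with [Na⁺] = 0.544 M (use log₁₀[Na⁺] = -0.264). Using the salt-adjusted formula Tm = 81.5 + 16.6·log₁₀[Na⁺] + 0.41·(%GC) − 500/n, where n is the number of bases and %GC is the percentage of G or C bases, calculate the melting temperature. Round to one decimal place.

87.0°C

Length n = 45. A=13, G=12, T=9, C=11
G+C = 23, so %GC = 23/45 × 100 = 51.111%
Salt term: 16.6 × (-0.264) = -4.382
GC term: 0.41 × 51.111 = 20.956; length term: −500/45 = −11.111
Tm = 81.5 + (-4.382) + 20.956 − 11.111 = 86.963 → 87.0°C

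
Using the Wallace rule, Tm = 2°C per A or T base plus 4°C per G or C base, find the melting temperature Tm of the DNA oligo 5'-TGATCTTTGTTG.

Scanning the sequence gives C=1, G=3, T=7, A=1.
A+T = 8, G+C = 4
Tm = 2×8 + 4×4 = 32°C

32°C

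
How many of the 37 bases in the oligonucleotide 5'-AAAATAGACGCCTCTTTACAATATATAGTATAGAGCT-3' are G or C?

C=6, A=15, T=11, G=5
G+C = 5 + 6 = 11

11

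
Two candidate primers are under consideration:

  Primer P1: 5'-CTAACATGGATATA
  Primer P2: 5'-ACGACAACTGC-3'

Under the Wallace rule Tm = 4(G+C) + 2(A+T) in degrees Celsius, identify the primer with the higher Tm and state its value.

Primer P1: A+T=10, G+C=4 → Tm = 2(10)+4(4) = 36°C
Primer P2: A+T=5, G+C=6 → Tm = 2(5)+4(6) = 34°C
36°C vs 34°C → primer P1 is higher.

Primer P1, 36°C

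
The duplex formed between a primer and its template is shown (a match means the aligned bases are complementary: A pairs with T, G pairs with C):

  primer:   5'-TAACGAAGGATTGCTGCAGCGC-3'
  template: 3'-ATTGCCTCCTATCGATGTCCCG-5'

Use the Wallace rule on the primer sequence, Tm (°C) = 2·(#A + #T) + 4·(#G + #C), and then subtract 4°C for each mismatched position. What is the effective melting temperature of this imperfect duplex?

Primer base counts: A=6, T=4, G=7, C=5 → A+T=10, G+C=12
Perfect-match Tm = 2(10) + 4(12) = 20 + 48 = 68°C
Mismatches (positions where the bases are not complementary): 4 (at positions 6, 12, 16, 20)
Effective Tm = 68 − 4×4 = 68 − 16 = 52°C

52°C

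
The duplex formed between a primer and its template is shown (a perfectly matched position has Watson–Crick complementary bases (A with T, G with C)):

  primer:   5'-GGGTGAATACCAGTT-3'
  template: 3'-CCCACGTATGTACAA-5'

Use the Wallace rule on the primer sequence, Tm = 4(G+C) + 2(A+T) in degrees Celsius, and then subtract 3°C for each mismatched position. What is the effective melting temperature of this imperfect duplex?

35°C

Primer base counts: A=4, T=4, G=5, C=2 → A+T=8, G+C=7
Perfect-match Tm = 2(8) + 4(7) = 16 + 28 = 44°C
Mismatches (positions where the bases are not complementary): 3 (at positions 6, 11, 12)
Effective Tm = 44 − 3×3 = 44 − 9 = 35°C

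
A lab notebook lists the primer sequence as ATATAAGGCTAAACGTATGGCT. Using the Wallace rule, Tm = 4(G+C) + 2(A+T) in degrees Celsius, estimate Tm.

Counting bases: C=3, G=5, A=8, T=6
AT pairs contribute 14, GC pairs contribute 8.
Tm = 2×14 + 4×8 = 60°C

60°C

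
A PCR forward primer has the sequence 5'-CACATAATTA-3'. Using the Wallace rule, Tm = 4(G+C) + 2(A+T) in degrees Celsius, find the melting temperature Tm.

Scanning the sequence gives A=5, G=0, T=3, C=2.
So N_AT = 8 and N_GC = 2.
Tm = 2×8 + 4×2 = 24°C

24°C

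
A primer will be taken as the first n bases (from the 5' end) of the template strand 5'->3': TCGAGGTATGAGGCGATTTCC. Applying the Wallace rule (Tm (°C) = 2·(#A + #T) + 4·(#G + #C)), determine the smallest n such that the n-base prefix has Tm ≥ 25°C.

n = 9

First 8 bases: TCGAGGTA → Tm = 24°C (< 25°C)
First 9 bases: TCGAGGTAT → Tm = 26°C (≥ 25°C)
Since every base adds ≥2°C, Tm only increases with n, so the threshold is first crossed at n = 9.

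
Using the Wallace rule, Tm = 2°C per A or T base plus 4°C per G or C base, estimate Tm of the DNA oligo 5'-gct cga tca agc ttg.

46°C

C=4, G=4, T=4, A=3
So N_AT = 7 and N_GC = 8.
Tm = 2×7 + 4×8 = 46°C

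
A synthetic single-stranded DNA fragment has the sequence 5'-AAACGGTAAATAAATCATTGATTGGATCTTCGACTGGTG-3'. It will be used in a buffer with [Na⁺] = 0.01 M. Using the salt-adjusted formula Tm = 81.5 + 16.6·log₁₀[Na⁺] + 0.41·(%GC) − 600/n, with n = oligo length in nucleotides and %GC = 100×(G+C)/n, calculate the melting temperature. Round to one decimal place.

Length n = 39. G=9, C=5, T=12, A=13
G+C = 14, so %GC = 14/39 × 100 = 35.897%
Salt term: 16.6 × (-2) = -33.2
GC term: 0.41 × 35.897 = 14.718; length term: −600/39 = −15.385
Tm = 81.5 + (-33.2) + 14.718 − 15.385 = 47.633 → 47.6°C

47.6°C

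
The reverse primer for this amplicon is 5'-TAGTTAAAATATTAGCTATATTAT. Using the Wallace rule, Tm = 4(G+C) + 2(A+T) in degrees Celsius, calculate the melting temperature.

54°C

C=1, A=10, G=2, T=11
So N_AT = 21 and N_GC = 3.
Tm = 2(21) + 4(3) = 42 + 12 = 54°C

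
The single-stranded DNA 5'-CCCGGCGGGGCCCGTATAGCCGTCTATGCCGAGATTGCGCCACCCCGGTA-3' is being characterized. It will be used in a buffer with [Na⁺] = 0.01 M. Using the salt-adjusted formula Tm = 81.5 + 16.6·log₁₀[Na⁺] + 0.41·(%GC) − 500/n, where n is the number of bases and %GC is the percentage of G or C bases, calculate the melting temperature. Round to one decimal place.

67.0°C

Length n = 50. Counting bases: A=7, G=16, C=19, T=8
G+C = 35, so %GC = 35/50 × 100 = 70%
Salt term: 16.6 × (-2) = -33.2
GC term: 0.41 × 70 = 28.7; length term: −500/50 = −10
Tm = 81.5 + (-33.2) + 28.7 − 10 = 67 → 67.0°C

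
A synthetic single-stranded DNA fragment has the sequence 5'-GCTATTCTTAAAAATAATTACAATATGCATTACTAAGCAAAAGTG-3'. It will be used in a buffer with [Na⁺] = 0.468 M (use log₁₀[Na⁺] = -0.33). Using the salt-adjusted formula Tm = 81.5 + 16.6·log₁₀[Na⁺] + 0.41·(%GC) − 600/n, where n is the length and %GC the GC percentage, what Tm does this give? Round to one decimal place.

Length n = 45. Base counts: G=5, T=14, A=20, C=6
G+C = 11, so %GC = 11/45 × 100 = 24.444%
Salt term: 16.6 × (-0.33) = -5.478
GC term: 0.41 × 24.444 = 10.022; length term: −600/45 = −13.333
Tm = 81.5 + (-5.478) + 10.022 − 13.333 = 72.711 → 72.7°C

72.7°C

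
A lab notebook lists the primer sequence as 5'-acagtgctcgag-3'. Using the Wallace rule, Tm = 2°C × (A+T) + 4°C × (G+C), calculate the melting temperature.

38°C

C=3, G=4, T=2, A=3
AT pairs contribute 5, GC pairs contribute 7.
Tm = 2×5 + 4×7 = 38°C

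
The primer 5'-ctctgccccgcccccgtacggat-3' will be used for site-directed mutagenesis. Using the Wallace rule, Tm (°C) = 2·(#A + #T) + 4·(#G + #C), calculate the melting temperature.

80°C

Counting bases: A=2, G=5, C=12, T=4
AT pairs contribute 6, GC pairs contribute 17.
Tm = 4·17 + 2·6 = 68 + 12 = 80°C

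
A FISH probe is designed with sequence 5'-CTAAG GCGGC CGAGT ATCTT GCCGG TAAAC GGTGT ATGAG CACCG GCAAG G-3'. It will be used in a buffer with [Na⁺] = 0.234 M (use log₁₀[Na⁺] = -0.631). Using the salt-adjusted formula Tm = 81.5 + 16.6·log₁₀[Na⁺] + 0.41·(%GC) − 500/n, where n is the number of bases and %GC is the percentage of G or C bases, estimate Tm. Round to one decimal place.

Length n = 51. Counting bases: A=12, G=18, C=12, T=9
G+C = 30, so %GC = 30/51 × 100 = 58.824%
Salt term: 16.6 × (-0.631) = -10.475
GC term: 0.41 × 58.824 = 24.118; length term: −500/51 = −9.804
Tm = 81.5 + (-10.475) + 24.118 − 9.804 = 85.339 → 85.3°C

85.3°C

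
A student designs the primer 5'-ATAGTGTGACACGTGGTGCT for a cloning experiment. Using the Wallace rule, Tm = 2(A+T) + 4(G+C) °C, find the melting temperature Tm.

Base counts: A=4, T=6, C=3, G=7
So N_AT = 10 and N_GC = 10.
Tm = 4·10 + 2·10 = 40 + 20 = 60°C

60°C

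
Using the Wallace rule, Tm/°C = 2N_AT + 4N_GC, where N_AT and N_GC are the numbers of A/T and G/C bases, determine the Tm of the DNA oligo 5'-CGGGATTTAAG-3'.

32°C

A=3, C=1, T=3, G=4
A+T = 6, G+C = 5
Tm = 4·5 + 2·6 = 20 + 12 = 32°C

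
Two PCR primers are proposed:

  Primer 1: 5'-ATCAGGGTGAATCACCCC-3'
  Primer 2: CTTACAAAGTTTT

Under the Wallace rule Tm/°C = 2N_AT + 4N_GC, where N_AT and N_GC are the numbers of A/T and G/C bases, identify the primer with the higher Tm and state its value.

Primer 1, 56°C

Primer 1: A+T=8, G+C=10 → Tm = 2(8)+4(10) = 56°C
Primer 2: A+T=10, G+C=3 → Tm = 2(10)+4(3) = 32°C
56°C vs 32°C → primer 1 is higher.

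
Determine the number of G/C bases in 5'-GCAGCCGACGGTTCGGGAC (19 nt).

T=2, C=6, A=3, G=8
G+C = 8 + 6 = 14

14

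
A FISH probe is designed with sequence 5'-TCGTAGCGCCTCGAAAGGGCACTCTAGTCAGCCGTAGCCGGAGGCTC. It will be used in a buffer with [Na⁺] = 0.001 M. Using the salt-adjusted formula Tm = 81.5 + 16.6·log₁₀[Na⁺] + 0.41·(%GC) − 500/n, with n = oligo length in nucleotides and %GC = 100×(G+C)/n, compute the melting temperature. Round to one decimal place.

47.2°C

Length n = 47. G=15, T=8, C=15, A=9
G+C = 30, so %GC = 30/47 × 100 = 63.83%
Salt term: 16.6 × (-3) = -49.8
GC term: 0.41 × 63.83 = 26.17; length term: −500/47 = −10.638
Tm = 81.5 + (-49.8) + 26.17 − 10.638 = 47.232 → 47.2°C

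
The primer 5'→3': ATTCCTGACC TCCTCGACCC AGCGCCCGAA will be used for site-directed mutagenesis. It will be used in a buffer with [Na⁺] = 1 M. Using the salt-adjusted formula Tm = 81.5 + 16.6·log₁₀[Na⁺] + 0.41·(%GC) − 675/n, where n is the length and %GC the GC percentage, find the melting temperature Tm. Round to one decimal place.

Length n = 30. Counting bases: C=14, G=5, T=5, A=6
G+C = 19, so %GC = 19/30 × 100 = 63.333%
Salt term: 16.6 × (0) = 0
GC term: 0.41 × 63.333 = 25.967; length term: −675/30 = −22.5
Tm = 81.5 + (0) + 25.967 − 22.5 = 84.967 → 85.0°C

85.0°C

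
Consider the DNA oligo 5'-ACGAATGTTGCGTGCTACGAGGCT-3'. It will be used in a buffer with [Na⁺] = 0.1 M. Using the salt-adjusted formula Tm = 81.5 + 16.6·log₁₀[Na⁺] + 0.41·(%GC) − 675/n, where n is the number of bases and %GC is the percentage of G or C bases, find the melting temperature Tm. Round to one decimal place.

Length n = 24. G=8, A=5, T=6, C=5
G+C = 13, so %GC = 13/24 × 100 = 54.167%
Salt term: 16.6 × (-1) = -16.6
GC term: 0.41 × 54.167 = 22.208; length term: −675/24 = −28.125
Tm = 81.5 + (-16.6) + 22.208 − 28.125 = 58.983 → 59.0°C

59.0°C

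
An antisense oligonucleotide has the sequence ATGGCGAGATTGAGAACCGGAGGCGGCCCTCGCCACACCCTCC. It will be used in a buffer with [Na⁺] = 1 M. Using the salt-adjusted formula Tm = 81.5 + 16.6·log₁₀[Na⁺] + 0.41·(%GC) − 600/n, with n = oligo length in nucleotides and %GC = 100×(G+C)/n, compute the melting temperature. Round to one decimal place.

Length n = 43. Counting bases: T=5, G=13, A=9, C=16
G+C = 29, so %GC = 29/43 × 100 = 67.442%
Salt term: 16.6 × (0) = 0
GC term: 0.41 × 67.442 = 27.651; length term: −600/43 = −13.953
Tm = 81.5 + (0) + 27.651 − 13.953 = 95.198 → 95.2°C

95.2°C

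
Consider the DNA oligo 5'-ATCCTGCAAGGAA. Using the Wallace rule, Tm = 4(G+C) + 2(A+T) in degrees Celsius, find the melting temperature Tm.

Scanning the sequence gives A=5, T=2, G=3, C=3.
A+T = 7, G+C = 6
Tm = 2(7) + 4(6) = 14 + 24 = 38°C

38°C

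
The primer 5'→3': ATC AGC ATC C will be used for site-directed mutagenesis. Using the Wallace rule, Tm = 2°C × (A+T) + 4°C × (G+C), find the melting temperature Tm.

30°C

Counting bases: G=1, T=2, C=4, A=3
A+T = 5, G+C = 5
Tm = 4·5 + 2·5 = 20 + 10 = 30°C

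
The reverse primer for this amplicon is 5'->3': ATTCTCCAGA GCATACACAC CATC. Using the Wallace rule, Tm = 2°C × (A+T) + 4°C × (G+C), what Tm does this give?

Counting bases: C=9, T=5, A=8, G=2
So N_AT = 13 and N_GC = 11.
Tm = 4·11 + 2·13 = 44 + 26 = 70°C

70°C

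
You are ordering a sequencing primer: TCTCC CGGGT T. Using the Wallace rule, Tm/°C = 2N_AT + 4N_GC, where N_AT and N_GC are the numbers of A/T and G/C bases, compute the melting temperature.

36°C

Scanning the sequence gives C=4, A=0, G=3, T=4.
A+T = 4, G+C = 7
Tm = 2×4 + 4×7 = 36°C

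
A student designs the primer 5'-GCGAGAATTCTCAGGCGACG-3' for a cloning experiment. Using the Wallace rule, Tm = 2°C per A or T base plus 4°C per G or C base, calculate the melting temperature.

64°C

C=5, A=5, T=3, G=7
So N_AT = 8 and N_GC = 12.
Tm = 2×8 + 4×12 = 64°C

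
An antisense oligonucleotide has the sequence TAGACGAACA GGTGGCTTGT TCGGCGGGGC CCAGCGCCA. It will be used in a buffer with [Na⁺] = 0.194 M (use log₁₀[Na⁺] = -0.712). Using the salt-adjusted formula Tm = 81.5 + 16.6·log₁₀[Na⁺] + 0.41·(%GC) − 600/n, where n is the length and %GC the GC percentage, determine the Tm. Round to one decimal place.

81.6°C

Length n = 39. Base counts: G=15, A=7, T=6, C=11
G+C = 26, so %GC = 26/39 × 100 = 66.667%
Salt term: 16.6 × (-0.712) = -11.819
GC term: 0.41 × 66.667 = 27.333; length term: −600/39 = −15.385
Tm = 81.5 + (-11.819) + 27.333 − 15.385 = 81.629 → 81.6°C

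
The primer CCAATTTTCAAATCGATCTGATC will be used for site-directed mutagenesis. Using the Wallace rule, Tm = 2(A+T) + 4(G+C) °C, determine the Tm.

Base counts: A=7, G=2, T=8, C=6
AT pairs contribute 15, GC pairs contribute 8.
Tm = 2(15) + 4(8) = 30 + 32 = 62°C

62°C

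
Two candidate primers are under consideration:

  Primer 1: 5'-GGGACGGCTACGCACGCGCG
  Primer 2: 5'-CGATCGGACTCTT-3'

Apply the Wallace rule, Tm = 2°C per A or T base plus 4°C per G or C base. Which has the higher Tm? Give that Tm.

Primer 1, 72°C

Primer 1: A+T=4, G+C=16 → Tm = 2(4)+4(16) = 72°C
Primer 2: A+T=6, G+C=7 → Tm = 2(6)+4(7) = 40°C
72°C vs 40°C → primer 1 is higher.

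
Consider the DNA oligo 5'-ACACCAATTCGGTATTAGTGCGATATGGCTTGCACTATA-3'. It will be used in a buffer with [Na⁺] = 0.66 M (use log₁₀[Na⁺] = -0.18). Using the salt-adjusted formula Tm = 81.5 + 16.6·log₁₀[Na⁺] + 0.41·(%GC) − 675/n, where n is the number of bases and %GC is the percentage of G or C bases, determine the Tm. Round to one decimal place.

78.0°C

Length n = 39. Base counts: C=8, A=11, G=8, T=12
G+C = 16, so %GC = 16/39 × 100 = 41.026%
Salt term: 16.6 × (-0.18) = -2.988
GC term: 0.41 × 41.026 = 16.821; length term: −675/39 = −17.308
Tm = 81.5 + (-2.988) + 16.821 − 17.308 = 78.025 → 78.0°C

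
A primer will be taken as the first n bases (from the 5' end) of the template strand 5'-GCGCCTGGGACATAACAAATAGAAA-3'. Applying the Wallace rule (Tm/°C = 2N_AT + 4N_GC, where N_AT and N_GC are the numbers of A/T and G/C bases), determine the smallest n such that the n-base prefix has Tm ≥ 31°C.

n = 9

First 8 bases: GCGCCTGG → Tm = 30°C (< 31°C)
First 9 bases: GCGCCTGGG → Tm = 34°C (≥ 31°C)
Each additional base adds 2°C (A/T) or 4°C (G/C), so Tm is non-decreasing in n; n = 9 is the first length to reach 31°C.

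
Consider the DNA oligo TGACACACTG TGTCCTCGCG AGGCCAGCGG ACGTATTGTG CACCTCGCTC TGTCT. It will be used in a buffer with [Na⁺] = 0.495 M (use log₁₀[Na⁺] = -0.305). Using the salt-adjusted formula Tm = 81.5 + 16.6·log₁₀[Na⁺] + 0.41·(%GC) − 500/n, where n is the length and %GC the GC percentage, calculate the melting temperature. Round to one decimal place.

91.9°C

Length n = 55. Counting bases: C=18, A=8, T=14, G=15
G+C = 33, so %GC = 33/55 × 100 = 60%
Salt term: 16.6 × (-0.305) = -5.063
GC term: 0.41 × 60 = 24.6; length term: −500/55 = −9.091
Tm = 81.5 + (-5.063) + 24.6 − 9.091 = 91.946 → 91.9°C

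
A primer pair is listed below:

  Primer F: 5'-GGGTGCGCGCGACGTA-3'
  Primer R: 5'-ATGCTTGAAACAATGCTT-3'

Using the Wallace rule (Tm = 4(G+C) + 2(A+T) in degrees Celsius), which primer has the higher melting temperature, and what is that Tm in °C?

Primer F: A+T=4, G+C=12 → Tm = 2(4)+4(12) = 56°C
Primer R: A+T=12, G+C=6 → Tm = 2(12)+4(6) = 48°C
56°C vs 48°C → primer F is higher.

Primer F, 56°C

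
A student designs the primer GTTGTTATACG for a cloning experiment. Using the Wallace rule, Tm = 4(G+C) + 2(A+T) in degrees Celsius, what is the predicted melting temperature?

Scanning the sequence gives A=2, T=5, G=3, C=1.
AT pairs contribute 7, GC pairs contribute 4.
Tm = 4·4 + 2·7 = 16 + 14 = 30°C

30°C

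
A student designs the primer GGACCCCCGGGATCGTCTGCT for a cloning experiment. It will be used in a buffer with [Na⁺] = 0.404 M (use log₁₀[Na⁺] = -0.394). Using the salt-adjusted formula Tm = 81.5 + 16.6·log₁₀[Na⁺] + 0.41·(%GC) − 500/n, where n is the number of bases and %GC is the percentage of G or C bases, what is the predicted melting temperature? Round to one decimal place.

Length n = 21. G=7, T=4, A=2, C=8
G+C = 15, so %GC = 15/21 × 100 = 71.429%
Salt term: 16.6 × (-0.394) = -6.54
GC term: 0.41 × 71.429 = 29.286; length term: −500/21 = −23.81
Tm = 81.5 + (-6.54) + 29.286 − 23.81 = 80.436 → 80.4°C

80.4°C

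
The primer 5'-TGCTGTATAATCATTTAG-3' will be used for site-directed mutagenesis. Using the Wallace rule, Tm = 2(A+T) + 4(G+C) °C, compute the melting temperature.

46°C

Scanning the sequence gives A=5, C=2, T=8, G=3.
AT pairs contribute 13, GC pairs contribute 5.
Tm = 4·5 + 2·13 = 20 + 26 = 46°C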